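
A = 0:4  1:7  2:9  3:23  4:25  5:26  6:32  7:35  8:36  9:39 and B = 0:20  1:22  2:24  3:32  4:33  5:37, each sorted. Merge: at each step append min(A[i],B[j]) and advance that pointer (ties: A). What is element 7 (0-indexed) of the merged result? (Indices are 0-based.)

merged[7] = 25

i=0 j=0: A[i]=4<=B[j]=20 take 4, i++
i=1 j=0: A[i]=7<=B[j]=20 take 7, i++
i=2 j=0: A[i]=9<=B[j]=20 take 9, i++
i=3 j=0: A[i]=23>B[j]=20 take 20, j++
i=3 j=1: A[i]=23>B[j]=22 take 22, j++
i=3 j=2: A[i]=23<=B[j]=24 take 23, i++
i=4 j=2: A[i]=25>B[j]=24 take 24, j++
i=4 j=3: A[i]=25<=B[j]=32 take 25, i++
i=5 j=3: A[i]=26<=B[j]=32 take 26, i++
i=6 j=3: A[i]=32<=B[j]=32 take 32, i++
i=7 j=3: A[i]=35>B[j]=32 take 32, j++
i=7 j=4: A[i]=35>B[j]=33 take 33, j++
i=7 j=5: A[i]=35<=B[j]=37 take 35, i++
i=8 j=5: A[i]=36<=B[j]=37 take 36, i++
i=9 j=5: A[i]=39>B[j]=37 take 37, j++
i=9 j=6: B done, take A[i]=39, i++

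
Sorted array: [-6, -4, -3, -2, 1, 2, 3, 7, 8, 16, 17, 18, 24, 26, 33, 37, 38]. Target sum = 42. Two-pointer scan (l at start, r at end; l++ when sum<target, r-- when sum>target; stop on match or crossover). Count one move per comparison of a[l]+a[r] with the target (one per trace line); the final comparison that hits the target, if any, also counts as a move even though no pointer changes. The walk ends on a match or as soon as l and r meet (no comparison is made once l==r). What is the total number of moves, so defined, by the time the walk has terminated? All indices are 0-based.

13 moves

l=0 r=16: -6+38=32 <42, l++
l=1 r=16: -4+38=34 <42, l++
l=2 r=16: -3+38=35 <42, l++
l=3 r=16: -2+38=36 <42, l++
l=4 r=16: 1+38=39 <42, l++
l=5 r=16: 2+38=40 <42, l++
l=6 r=16: 3+38=41 <42, l++
l=7 r=16: 7+38=45 >42, r--
l=7 r=15: 7+37=44 >42, r--
l=7 r=14: 7+33=40 <42, l++
l=8 r=14: 8+33=41 <42, l++
l=9 r=14: 16+33=49 >42, r--
l=9 r=13: 16+26=42, found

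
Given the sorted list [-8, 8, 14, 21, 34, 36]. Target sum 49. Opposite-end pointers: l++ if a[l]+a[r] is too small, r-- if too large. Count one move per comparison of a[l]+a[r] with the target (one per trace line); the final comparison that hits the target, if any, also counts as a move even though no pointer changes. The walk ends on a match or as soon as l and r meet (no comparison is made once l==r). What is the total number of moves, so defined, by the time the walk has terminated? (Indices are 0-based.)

l=0 r=5: -8+36=28 <49, l++
l=1 r=5: 8+36=44 <49, l++
l=2 r=5: 14+36=50 >49, r--
l=2 r=4: 14+34=48 <49, l++
l=3 r=4: 21+34=55 >49, r--

5 moves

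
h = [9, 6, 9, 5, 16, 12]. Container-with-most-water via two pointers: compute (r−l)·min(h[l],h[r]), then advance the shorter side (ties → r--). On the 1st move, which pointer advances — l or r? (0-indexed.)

l

l=0 r=5: min(9,12)*5=45 best=45 *, l++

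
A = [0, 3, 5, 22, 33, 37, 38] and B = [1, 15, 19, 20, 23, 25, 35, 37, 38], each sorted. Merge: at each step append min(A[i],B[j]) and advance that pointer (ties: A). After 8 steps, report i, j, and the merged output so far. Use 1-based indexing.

i=1 j=1: A[i]=0<=B[j]=1 take 0, i++
i=2 j=1: A[i]=3>B[j]=1 take 1, j++
i=2 j=2: A[i]=3<=B[j]=15 take 3, i++
i=3 j=2: A[i]=5<=B[j]=15 take 5, i++
i=4 j=2: A[i]=22>B[j]=15 take 15, j++
i=4 j=3: A[i]=22>B[j]=19 take 19, j++
i=4 j=4: A[i]=22>B[j]=20 take 20, j++
i=4 j=5: A[i]=22<=B[j]=23 take 22, i++

i=5, j=5, merged so far=[0, 1, 3, 5, 15, 19, 20, 22]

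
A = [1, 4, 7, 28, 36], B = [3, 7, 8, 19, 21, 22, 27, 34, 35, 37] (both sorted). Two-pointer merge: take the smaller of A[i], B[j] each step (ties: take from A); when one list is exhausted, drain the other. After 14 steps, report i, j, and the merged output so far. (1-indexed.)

[i=1,j=1] A[i]=1<=B[j]=3 take 1 → i++
[i=2,j=1] A[i]=4>B[j]=3 take 3 → j++
[i=2,j=2] A[i]=4<=B[j]=7 take 4 → i++
[i=3,j=2] A[i]=7<=B[j]=7 take 7 → i++
[i=4,j=2] A[i]=28>B[j]=7 take 7 → j++
[i=4,j=3] A[i]=28>B[j]=8 take 8 → j++
[i=4,j=4] A[i]=28>B[j]=19 take 19 → j++
[i=4,j=5] A[i]=28>B[j]=21 take 21 → j++
[i=4,j=6] A[i]=28>B[j]=22 take 22 → j++
[i=4,j=7] A[i]=28>B[j]=27 take 27 → j++
[i=4,j=8] A[i]=28<=B[j]=34 take 28 → i++
[i=5,j=8] A[i]=36>B[j]=34 take 34 → j++
[i=5,j=9] A[i]=36>B[j]=35 take 35 → j++
[i=5,j=10] A[i]=36<=B[j]=37 take 36 → i++

i=6, j=10, merged so far=[1, 3, 4, 7, 7, 8, 19, 21, 22, 27, 28, 34, 35, 36]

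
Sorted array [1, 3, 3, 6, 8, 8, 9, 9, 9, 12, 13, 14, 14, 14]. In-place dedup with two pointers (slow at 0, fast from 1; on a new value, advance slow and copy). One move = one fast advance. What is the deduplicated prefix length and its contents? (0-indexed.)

slow=0 fast=1: a[fast]=3≠a[slow]=1 write a[1]=3, slow++,fast++
slow=1 fast=2: a[fast]=3=a[slow] dup, fast++
slow=1 fast=3: a[fast]=6≠a[slow]=3 write a[2]=6, slow++,fast++
slow=2 fast=4: a[fast]=8≠a[slow]=6 write a[3]=8, slow++,fast++
slow=3 fast=5: a[fast]=8=a[slow] dup, fast++
slow=3 fast=6: a[fast]=9≠a[slow]=8 write a[4]=9, slow++,fast++
slow=4 fast=7: a[fast]=9=a[slow] dup, fast++
slow=4 fast=8: a[fast]=9=a[slow] dup, fast++
slow=4 fast=9: a[fast]=12≠a[slow]=9 write a[5]=12, slow++,fast++
slow=5 fast=10: a[fast]=13≠a[slow]=12 write a[6]=13, slow++,fast++
slow=6 fast=11: a[fast]=14≠a[slow]=13 write a[7]=14, slow++,fast++
slow=7 fast=12: a[fast]=14=a[slow] dup, fast++
slow=7 fast=13: a[fast]=14=a[slow] dup, fast++

length 8; prefix = [1, 3, 6, 8, 9, 12, 13, 14]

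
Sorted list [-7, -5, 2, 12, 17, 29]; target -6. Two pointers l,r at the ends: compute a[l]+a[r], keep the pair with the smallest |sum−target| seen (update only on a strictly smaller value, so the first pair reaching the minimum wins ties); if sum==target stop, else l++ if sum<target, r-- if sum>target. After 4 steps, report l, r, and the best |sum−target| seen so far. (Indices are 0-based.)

l=0, r=1, best |Δ|=1

l=0 r=5: -7+29=22 d=28 *, r--
l=0 r=4: -7+17=10 d=16 *, r--
l=0 r=3: -7+12=5 d=11 *, r--
l=0 r=2: -7+2=-5 d=1 *, r--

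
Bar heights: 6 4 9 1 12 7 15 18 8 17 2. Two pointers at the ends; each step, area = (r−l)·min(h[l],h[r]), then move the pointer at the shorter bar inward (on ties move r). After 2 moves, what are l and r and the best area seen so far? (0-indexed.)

[0,10] min(6,2)*10=20 best=20 * → r--
[0,9] min(6,17)*9=54 best=54 * → l++

l=1, r=9, best area=54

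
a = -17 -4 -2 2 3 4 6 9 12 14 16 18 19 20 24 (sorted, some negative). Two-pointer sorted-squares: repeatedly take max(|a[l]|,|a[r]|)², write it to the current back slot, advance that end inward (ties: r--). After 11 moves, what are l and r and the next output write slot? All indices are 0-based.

l=0 r=14: |-17|<=|24| out[14]=576, r--
l=0 r=13: |-17|<=|20| out[13]=400, r--
l=0 r=12: |-17|<=|19| out[12]=361, r--
l=0 r=11: |-17|<=|18| out[11]=324, r--
l=0 r=10: |-17|>|16| out[10]=289, l++
l=1 r=10: |-4|<=|16| out[9]=256, r--
l=1 r=9: |-4|<=|14| out[8]=196, r--
l=1 r=8: |-4|<=|12| out[7]=144, r--
l=1 r=7: |-4|<=|9| out[6]=81, r--
l=1 r=6: |-4|<=|6| out[5]=36, r--
l=1 r=5: |-4|<=|4| out[4]=16, r--

l=1, r=4, next write slot=3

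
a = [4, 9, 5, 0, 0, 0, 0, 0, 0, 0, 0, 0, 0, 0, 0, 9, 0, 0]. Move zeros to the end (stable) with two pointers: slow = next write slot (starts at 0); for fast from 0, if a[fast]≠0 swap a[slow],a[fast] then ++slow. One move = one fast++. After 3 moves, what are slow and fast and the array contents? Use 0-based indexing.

slow=3, fast=3, a=[4, 9, 5, 0, 0, 0, 0, 0, 0, 0, 0, 0, 0, 0, 0, 9, 0, 0]

(s=0,f=0) a[fast]=4≠0 swap→a[0]=4 → slow++,fast++
(s=1,f=1) a[fast]=9≠0 swap→a[1]=9 → slow++,fast++
(s=2,f=2) a[fast]=5≠0 swap→a[2]=5 → slow++,fast++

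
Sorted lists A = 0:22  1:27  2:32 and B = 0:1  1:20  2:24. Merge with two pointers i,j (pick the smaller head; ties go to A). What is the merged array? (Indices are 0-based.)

[1, 20, 22, 24, 27, 32]

i=0 j=0: A[i]=22>B[j]=1 take 1, j++
i=0 j=1: A[i]=22>B[j]=20 take 20, j++
i=0 j=2: A[i]=22<=B[j]=24 take 22, i++
i=1 j=2: A[i]=27>B[j]=24 take 24, j++
i=1 j=3: B done, take A[i]=27, i++
i=2 j=3: B done, take A[i]=32, i++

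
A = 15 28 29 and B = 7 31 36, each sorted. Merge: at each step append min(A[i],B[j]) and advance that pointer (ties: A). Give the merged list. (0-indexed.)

[7, 15, 28, 29, 31, 36]

i=0 j=0: A[i]=15>B[j]=7 take 7, j++
i=0 j=1: A[i]=15<=B[j]=31 take 15, i++
i=1 j=1: A[i]=28<=B[j]=31 take 28, i++
i=2 j=1: A[i]=29<=B[j]=31 take 29, i++
i=3 j=1: A done, take B[j]=31, j++
i=3 j=2: A done, take B[j]=36, j++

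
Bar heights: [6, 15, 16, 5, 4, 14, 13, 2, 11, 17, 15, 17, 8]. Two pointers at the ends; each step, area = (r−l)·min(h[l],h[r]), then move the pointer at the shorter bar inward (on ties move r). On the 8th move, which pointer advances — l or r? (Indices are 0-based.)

l

[0,12] min(6,8)*12=72 best=72 * → l++
[1,12] min(15,8)*11=88 best=88 * → r--
[1,11] min(15,17)*10=150 best=150 * → l++
[2,11] min(16,17)*9=144 best=150 → l++
[3,11] min(5,17)*8=40 best=150 → l++
[4,11] min(4,17)*7=28 best=150 → l++
[5,11] min(14,17)*6=84 best=150 → l++
[6,11] min(13,17)*5=65 best=150 → l++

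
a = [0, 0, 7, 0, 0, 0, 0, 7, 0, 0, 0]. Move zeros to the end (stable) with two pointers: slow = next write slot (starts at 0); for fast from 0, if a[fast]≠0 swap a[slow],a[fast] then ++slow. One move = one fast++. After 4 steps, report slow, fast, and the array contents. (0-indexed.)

slow=1, fast=4, a=[7, 0, 0, 0, 0, 0, 0, 7, 0, 0, 0]

slow=0 fast=0: a[fast]=0, fast++
slow=0 fast=1: a[fast]=0, fast++
slow=0 fast=2: a[fast]=7≠0 swap→a[0]=7, slow++,fast++
slow=1 fast=3: a[fast]=0, fast++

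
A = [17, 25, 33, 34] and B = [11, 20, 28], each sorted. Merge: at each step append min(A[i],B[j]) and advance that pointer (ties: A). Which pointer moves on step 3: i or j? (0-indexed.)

j

i=0 j=0: A[i]=17>B[j]=11 take 11, j++
i=0 j=1: A[i]=17<=B[j]=20 take 17, i++
i=1 j=1: A[i]=25>B[j]=20 take 20, j++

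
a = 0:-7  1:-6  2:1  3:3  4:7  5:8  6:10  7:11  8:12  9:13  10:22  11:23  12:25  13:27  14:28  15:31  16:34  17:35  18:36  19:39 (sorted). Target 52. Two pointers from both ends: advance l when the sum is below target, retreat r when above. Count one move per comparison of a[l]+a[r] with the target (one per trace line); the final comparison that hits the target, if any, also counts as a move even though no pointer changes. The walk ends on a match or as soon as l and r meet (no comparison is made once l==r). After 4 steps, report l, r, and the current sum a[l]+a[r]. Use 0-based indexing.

l=0 r=19: -7+39=32 <52, l++
l=1 r=19: -6+39=33 <52, l++
l=2 r=19: 1+39=40 <52, l++
l=3 r=19: 3+39=42 <52, l++

l=4, r=19, sum=46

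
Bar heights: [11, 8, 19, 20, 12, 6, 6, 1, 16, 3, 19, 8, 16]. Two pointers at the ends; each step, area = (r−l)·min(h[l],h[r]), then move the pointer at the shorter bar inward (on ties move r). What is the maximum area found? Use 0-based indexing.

max area = 160

[0,12] min(11,16)*12=132 best=132 * → l++
[1,12] min(8,16)*11=88 best=132 → l++
[2,12] min(19,16)*10=160 best=160 * → r--
[2,11] min(19,8)*9=72 best=160 → r--
[2,10] min(19,19)*8=152 best=160 → r--
[2,9] min(19,3)*7=21 best=160 → r--
[2,8] min(19,16)*6=96 best=160 → r--
[2,7] min(19,1)*5=5 best=160 → r--
[2,6] min(19,6)*4=24 best=160 → r--
[2,5] min(19,6)*3=18 best=160 → r--
[2,4] min(19,12)*2=24 best=160 → r--
[2,3] min(19,20)*1=19 best=160 → l++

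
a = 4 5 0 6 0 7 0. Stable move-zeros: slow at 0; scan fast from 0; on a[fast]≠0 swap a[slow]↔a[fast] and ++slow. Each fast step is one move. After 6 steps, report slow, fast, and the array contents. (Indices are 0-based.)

slow=4, fast=6, a=[4, 5, 6, 7, 0, 0, 0]

(s=0,f=0) a[fast]=4≠0 swap→a[0]=4 → slow++,fast++
(s=1,f=1) a[fast]=5≠0 swap→a[1]=5 → slow++,fast++
(s=2,f=2) a[fast]=0 → fast++
(s=2,f=3) a[fast]=6≠0 swap→a[2]=6 → slow++,fast++
(s=3,f=4) a[fast]=0 → fast++
(s=3,f=5) a[fast]=7≠0 swap→a[3]=7 → slow++,fast++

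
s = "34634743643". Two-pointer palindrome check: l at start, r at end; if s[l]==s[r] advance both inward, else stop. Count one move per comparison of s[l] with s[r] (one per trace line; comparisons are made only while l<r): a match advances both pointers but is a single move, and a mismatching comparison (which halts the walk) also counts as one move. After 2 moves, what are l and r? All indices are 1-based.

[1,11] '3'=='3' → l++,r--
[2,10] '4'=='4' → l++,r--

l=3, r=9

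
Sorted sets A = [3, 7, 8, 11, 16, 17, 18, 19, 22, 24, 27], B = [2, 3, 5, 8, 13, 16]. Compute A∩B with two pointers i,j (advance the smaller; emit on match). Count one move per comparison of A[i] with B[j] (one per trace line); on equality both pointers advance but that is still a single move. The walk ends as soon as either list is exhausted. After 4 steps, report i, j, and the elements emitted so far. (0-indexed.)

i=0 j=0: 3>2, j++
i=0 j=1: 3==3 emit, i++,j++
i=1 j=2: 7>5, j++
i=1 j=3: 7<8, i++

i=2, j=3, emitted=[3]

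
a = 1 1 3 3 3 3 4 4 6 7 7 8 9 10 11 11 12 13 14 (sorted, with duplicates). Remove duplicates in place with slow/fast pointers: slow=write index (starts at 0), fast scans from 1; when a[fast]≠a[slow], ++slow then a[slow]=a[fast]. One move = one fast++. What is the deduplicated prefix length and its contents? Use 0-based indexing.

slow=0 fast=1: a[fast]=1=a[slow] dup, fast++
slow=0 fast=2: a[fast]=3≠a[slow]=1 write a[1]=3, slow++,fast++
slow=1 fast=3: a[fast]=3=a[slow] dup, fast++
slow=1 fast=4: a[fast]=3=a[slow] dup, fast++
slow=1 fast=5: a[fast]=3=a[slow] dup, fast++
slow=1 fast=6: a[fast]=4≠a[slow]=3 write a[2]=4, slow++,fast++
slow=2 fast=7: a[fast]=4=a[slow] dup, fast++
slow=2 fast=8: a[fast]=6≠a[slow]=4 write a[3]=6, slow++,fast++
slow=3 fast=9: a[fast]=7≠a[slow]=6 write a[4]=7, slow++,fast++
slow=4 fast=10: a[fast]=7=a[slow] dup, fast++
slow=4 fast=11: a[fast]=8≠a[slow]=7 write a[5]=8, slow++,fast++
slow=5 fast=12: a[fast]=9≠a[slow]=8 write a[6]=9, slow++,fast++
slow=6 fast=13: a[fast]=10≠a[slow]=9 write a[7]=10, slow++,fast++
slow=7 fast=14: a[fast]=11≠a[slow]=10 write a[8]=11, slow++,fast++
slow=8 fast=15: a[fast]=11=a[slow] dup, fast++
slow=8 fast=16: a[fast]=12≠a[slow]=11 write a[9]=12, slow++,fast++
slow=9 fast=17: a[fast]=13≠a[slow]=12 write a[10]=13, slow++,fast++
slow=10 fast=18: a[fast]=14≠a[slow]=13 write a[11]=14, slow++,fast++

length 12; prefix = [1, 3, 4, 6, 7, 8, 9, 10, 11, 12, 13, 14]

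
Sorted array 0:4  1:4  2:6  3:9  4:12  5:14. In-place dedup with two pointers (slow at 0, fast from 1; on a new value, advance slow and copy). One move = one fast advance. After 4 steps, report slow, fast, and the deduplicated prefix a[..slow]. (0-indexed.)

(s=0,f=1) a[fast]=4=a[slow] dup → fast++
(s=0,f=2) a[fast]=6≠a[slow]=4 write a[1]=6 → slow++,fast++
(s=1,f=3) a[fast]=9≠a[slow]=6 write a[2]=9 → slow++,fast++
(s=2,f=4) a[fast]=12≠a[slow]=9 write a[3]=12 → slow++,fast++

slow=3, fast=5, prefix=[4, 6, 9, 12]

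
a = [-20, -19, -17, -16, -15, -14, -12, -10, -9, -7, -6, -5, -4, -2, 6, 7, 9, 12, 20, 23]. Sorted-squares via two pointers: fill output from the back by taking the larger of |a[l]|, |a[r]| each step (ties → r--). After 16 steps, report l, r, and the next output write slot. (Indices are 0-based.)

l=0 r=19: |-20|<=|23| out[19]=529, r--
l=0 r=18: |-20|<=|20| out[18]=400, r--
l=0 r=17: |-20|>|12| out[17]=400, l++
l=1 r=17: |-19|>|12| out[16]=361, l++
l=2 r=17: |-17|>|12| out[15]=289, l++
l=3 r=17: |-16|>|12| out[14]=256, l++
l=4 r=17: |-15|>|12| out[13]=225, l++
l=5 r=17: |-14|>|12| out[12]=196, l++
l=6 r=17: |-12|<=|12| out[11]=144, r--
l=6 r=16: |-12|>|9| out[10]=144, l++
l=7 r=16: |-10|>|9| out[9]=100, l++
l=8 r=16: |-9|<=|9| out[8]=81, r--
l=8 r=15: |-9|>|7| out[7]=81, l++
l=9 r=15: |-7|<=|7| out[6]=49, r--
l=9 r=14: |-7|>|6| out[5]=49, l++
l=10 r=14: |-6|<=|6| out[4]=36, r--

l=10, r=13, next write slot=3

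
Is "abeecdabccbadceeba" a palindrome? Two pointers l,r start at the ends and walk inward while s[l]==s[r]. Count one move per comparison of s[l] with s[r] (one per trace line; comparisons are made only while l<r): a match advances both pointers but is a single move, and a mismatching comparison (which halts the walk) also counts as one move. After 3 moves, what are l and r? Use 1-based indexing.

l=4, r=15

[1,18] 'a'=='a' → l++,r--
[2,17] 'b'=='b' → l++,r--
[3,16] 'e'=='e' → l++,r--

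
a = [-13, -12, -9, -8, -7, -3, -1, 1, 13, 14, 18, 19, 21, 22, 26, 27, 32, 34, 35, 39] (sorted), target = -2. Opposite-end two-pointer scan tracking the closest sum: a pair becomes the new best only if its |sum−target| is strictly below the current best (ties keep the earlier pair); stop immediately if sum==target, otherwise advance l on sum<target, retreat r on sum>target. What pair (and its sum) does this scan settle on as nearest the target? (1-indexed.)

pair (-3, 1) with sum -2 (|Δ|=0)

[1,20] -13+39=26 d=28 * → r--
[1,19] -13+35=22 d=24 * → r--
[1,18] -13+34=21 d=23 * → r--
[1,17] -13+32=19 d=21 * → r--
[1,16] -13+27=14 d=16 * → r--
[1,15] -13+26=13 d=15 * → r--
[1,14] -13+22=9 d=11 * → r--
[1,13] -13+21=8 d=10 * → r--
[1,12] -13+19=6 d=8 * → r--
[1,11] -13+18=5 d=7 * → r--
[1,10] -13+14=1 d=3 * → r--
[1,9] -13+13=0 d=2 * → r--
[1,8] -13+1=-12 d=10 → l++
[2,8] -12+1=-11 d=9 → l++
[3,8] -9+1=-8 d=6 → l++
[4,8] -8+1=-7 d=5 → l++
[5,8] -7+1=-6 d=4 → l++
[6,8] -3+1=-2 d=0 * → stop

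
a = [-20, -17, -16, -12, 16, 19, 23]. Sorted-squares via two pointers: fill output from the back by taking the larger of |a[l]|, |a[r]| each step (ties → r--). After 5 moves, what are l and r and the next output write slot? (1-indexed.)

l=1 r=7: |-20|<=|23| out[7]=529, r--
l=1 r=6: |-20|>|19| out[6]=400, l++
l=2 r=6: |-17|<=|19| out[5]=361, r--
l=2 r=5: |-17|>|16| out[4]=289, l++
l=3 r=5: |-16|<=|16| out[3]=256, r--

l=3, r=4, next write slot=2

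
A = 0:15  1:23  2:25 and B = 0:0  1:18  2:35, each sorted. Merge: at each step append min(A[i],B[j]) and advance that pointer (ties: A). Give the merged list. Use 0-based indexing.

[0, 15, 18, 23, 25, 35]

[i=0,j=0] A[i]=15>B[j]=0 take 0 → j++
[i=0,j=1] A[i]=15<=B[j]=18 take 15 → i++
[i=1,j=1] A[i]=23>B[j]=18 take 18 → j++
[i=1,j=2] A[i]=23<=B[j]=35 take 23 → i++
[i=2,j=2] A[i]=25<=B[j]=35 take 25 → i++
[i=3,j=2] A done, take B[j]=35 → j++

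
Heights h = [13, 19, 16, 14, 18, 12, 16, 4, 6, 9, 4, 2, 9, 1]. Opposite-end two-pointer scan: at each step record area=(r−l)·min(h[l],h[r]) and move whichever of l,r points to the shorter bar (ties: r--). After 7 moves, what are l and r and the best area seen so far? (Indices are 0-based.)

[0,13] min(13,1)*13=13 best=13 * → r--
[0,12] min(13,9)*12=108 best=108 * → r--
[0,11] min(13,2)*11=22 best=108 → r--
[0,10] min(13,4)*10=40 best=108 → r--
[0,9] min(13,9)*9=81 best=108 → r--
[0,8] min(13,6)*8=48 best=108 → r--
[0,7] min(13,4)*7=28 best=108 → r--

l=0, r=6, best area=108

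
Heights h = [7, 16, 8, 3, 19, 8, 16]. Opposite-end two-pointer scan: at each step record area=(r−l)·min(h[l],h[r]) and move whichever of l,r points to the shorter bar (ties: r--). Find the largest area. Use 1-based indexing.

l=1 r=7: min(7,16)*6=42 best=42 *, l++
l=2 r=7: min(16,16)*5=80 best=80 *, r--
l=2 r=6: min(16,8)*4=32 best=80, r--
l=2 r=5: min(16,19)*3=48 best=80, l++
l=3 r=5: min(8,19)*2=16 best=80, l++
l=4 r=5: min(3,19)*1=3 best=80, l++

max area = 80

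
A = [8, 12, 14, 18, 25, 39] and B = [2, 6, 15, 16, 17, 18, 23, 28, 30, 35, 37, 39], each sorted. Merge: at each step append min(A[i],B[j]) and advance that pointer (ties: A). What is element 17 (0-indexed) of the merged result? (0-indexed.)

i=0 j=0: A[i]=8>B[j]=2 take 2, j++
i=0 j=1: A[i]=8>B[j]=6 take 6, j++
i=0 j=2: A[i]=8<=B[j]=15 take 8, i++
i=1 j=2: A[i]=12<=B[j]=15 take 12, i++
i=2 j=2: A[i]=14<=B[j]=15 take 14, i++
i=3 j=2: A[i]=18>B[j]=15 take 15, j++
i=3 j=3: A[i]=18>B[j]=16 take 16, j++
i=3 j=4: A[i]=18>B[j]=17 take 17, j++
i=3 j=5: A[i]=18<=B[j]=18 take 18, i++
i=4 j=5: A[i]=25>B[j]=18 take 18, j++
i=4 j=6: A[i]=25>B[j]=23 take 23, j++
i=4 j=7: A[i]=25<=B[j]=28 take 25, i++
i=5 j=7: A[i]=39>B[j]=28 take 28, j++
i=5 j=8: A[i]=39>B[j]=30 take 30, j++
i=5 j=9: A[i]=39>B[j]=35 take 35, j++
i=5 j=10: A[i]=39>B[j]=37 take 37, j++
i=5 j=11: A[i]=39<=B[j]=39 take 39, i++
i=6 j=11: A done, take B[j]=39, j++

merged[17] = 39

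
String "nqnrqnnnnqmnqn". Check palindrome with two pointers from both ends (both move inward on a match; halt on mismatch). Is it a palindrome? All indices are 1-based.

not a palindrome (mismatch at 4,11)

l=1 r=14: 'n'=='n', l++,r--
l=2 r=13: 'q'=='q', l++,r--
l=3 r=12: 'n'=='n', l++,r--
l=4 r=11: 'r'!='m', stop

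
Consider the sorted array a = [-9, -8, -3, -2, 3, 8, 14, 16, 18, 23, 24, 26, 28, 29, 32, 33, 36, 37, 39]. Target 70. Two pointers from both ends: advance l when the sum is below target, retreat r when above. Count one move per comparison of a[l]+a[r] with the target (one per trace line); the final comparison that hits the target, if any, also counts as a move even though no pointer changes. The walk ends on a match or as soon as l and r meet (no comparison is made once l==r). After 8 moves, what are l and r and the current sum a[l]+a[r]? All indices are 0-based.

l=8, r=18, sum=57

l=0 r=18: -9+39=30 <70, l++
l=1 r=18: -8+39=31 <70, l++
l=2 r=18: -3+39=36 <70, l++
l=3 r=18: -2+39=37 <70, l++
l=4 r=18: 3+39=42 <70, l++
l=5 r=18: 8+39=47 <70, l++
l=6 r=18: 14+39=53 <70, l++
l=7 r=18: 16+39=55 <70, l++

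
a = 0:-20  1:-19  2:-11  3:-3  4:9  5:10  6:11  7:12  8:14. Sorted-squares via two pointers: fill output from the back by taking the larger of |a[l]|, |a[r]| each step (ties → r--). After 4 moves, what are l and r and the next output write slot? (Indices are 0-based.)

l=2, r=6, next write slot=4

[0,8] |-20|>|14| out[8]=400 → l++
[1,8] |-19|>|14| out[7]=361 → l++
[2,8] |-11|<=|14| out[6]=196 → r--
[2,7] |-11|<=|12| out[5]=144 → r--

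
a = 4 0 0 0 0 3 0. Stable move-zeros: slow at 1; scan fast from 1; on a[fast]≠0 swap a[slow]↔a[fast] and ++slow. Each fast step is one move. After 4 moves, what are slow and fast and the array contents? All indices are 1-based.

(s=1,f=1) a[fast]=4≠0 swap→a[1]=4 → slow++,fast++
(s=2,f=2) a[fast]=0 → fast++
(s=2,f=3) a[fast]=0 → fast++
(s=2,f=4) a[fast]=0 → fast++

slow=2, fast=5, a=[4, 0, 0, 0, 0, 3, 0]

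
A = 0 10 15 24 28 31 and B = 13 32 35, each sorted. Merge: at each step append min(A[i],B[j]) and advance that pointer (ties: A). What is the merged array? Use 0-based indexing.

[0, 10, 13, 15, 24, 28, 31, 32, 35]

[i=0,j=0] A[i]=0<=B[j]=13 take 0 → i++
[i=1,j=0] A[i]=10<=B[j]=13 take 10 → i++
[i=2,j=0] A[i]=15>B[j]=13 take 13 → j++
[i=2,j=1] A[i]=15<=B[j]=32 take 15 → i++
[i=3,j=1] A[i]=24<=B[j]=32 take 24 → i++
[i=4,j=1] A[i]=28<=B[j]=32 take 28 → i++
[i=5,j=1] A[i]=31<=B[j]=32 take 31 → i++
[i=6,j=1] A done, take B[j]=32 → j++
[i=6,j=2] A done, take B[j]=35 → j++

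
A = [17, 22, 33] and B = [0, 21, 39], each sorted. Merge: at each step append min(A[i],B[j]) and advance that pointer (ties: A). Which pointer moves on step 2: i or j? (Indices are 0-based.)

[i=0,j=0] A[i]=17>B[j]=0 take 0 → j++
[i=0,j=1] A[i]=17<=B[j]=21 take 17 → i++

i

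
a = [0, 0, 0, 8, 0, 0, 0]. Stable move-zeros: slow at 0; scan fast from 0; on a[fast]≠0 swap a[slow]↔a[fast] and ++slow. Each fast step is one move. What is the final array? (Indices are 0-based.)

(s=0,f=0) a[fast]=0 → fast++
(s=0,f=1) a[fast]=0 → fast++
(s=0,f=2) a[fast]=0 → fast++
(s=0,f=3) a[fast]=8≠0 swap→a[0]=8 → slow++,fast++
(s=1,f=4) a[fast]=0 → fast++
(s=1,f=5) a[fast]=0 → fast++
(s=1,f=6) a[fast]=0 → fast++

[8, 0, 0, 0, 0, 0, 0]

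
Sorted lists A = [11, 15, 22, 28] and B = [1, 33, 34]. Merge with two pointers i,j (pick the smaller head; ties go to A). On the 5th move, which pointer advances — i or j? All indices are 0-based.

i=0 j=0: A[i]=11>B[j]=1 take 1, j++
i=0 j=1: A[i]=11<=B[j]=33 take 11, i++
i=1 j=1: A[i]=15<=B[j]=33 take 15, i++
i=2 j=1: A[i]=22<=B[j]=33 take 22, i++
i=3 j=1: A[i]=28<=B[j]=33 take 28, i++

i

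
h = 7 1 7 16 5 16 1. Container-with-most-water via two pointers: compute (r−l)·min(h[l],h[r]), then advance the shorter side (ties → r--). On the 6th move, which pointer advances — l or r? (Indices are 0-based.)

[0,6] min(7,1)*6=6 best=6 * → r--
[0,5] min(7,16)*5=35 best=35 * → l++
[1,5] min(1,16)*4=4 best=35 → l++
[2,5] min(7,16)*3=21 best=35 → l++
[3,5] min(16,16)*2=32 best=35 → r--
[3,4] min(16,5)*1=5 best=35 → r--

r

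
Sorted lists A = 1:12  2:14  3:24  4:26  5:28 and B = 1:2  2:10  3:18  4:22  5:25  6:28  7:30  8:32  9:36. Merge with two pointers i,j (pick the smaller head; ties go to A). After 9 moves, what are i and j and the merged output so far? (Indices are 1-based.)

[i=1,j=1] A[i]=12>B[j]=2 take 2 → j++
[i=1,j=2] A[i]=12>B[j]=10 take 10 → j++
[i=1,j=3] A[i]=12<=B[j]=18 take 12 → i++
[i=2,j=3] A[i]=14<=B[j]=18 take 14 → i++
[i=3,j=3] A[i]=24>B[j]=18 take 18 → j++
[i=3,j=4] A[i]=24>B[j]=22 take 22 → j++
[i=3,j=5] A[i]=24<=B[j]=25 take 24 → i++
[i=4,j=5] A[i]=26>B[j]=25 take 25 → j++
[i=4,j=6] A[i]=26<=B[j]=28 take 26 → i++

i=5, j=6, merged so far=[2, 10, 12, 14, 18, 22, 24, 25, 26]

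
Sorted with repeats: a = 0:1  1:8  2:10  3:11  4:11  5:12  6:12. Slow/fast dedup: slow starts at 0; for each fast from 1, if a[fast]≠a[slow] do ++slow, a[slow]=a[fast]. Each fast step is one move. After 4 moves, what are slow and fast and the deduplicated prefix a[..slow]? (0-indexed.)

(s=0,f=1) a[fast]=8≠a[slow]=1 write a[1]=8 → slow++,fast++
(s=1,f=2) a[fast]=10≠a[slow]=8 write a[2]=10 → slow++,fast++
(s=2,f=3) a[fast]=11≠a[slow]=10 write a[3]=11 → slow++,fast++
(s=3,f=4) a[fast]=11=a[slow] dup → fast++

slow=3, fast=5, prefix=[1, 8, 10, 11]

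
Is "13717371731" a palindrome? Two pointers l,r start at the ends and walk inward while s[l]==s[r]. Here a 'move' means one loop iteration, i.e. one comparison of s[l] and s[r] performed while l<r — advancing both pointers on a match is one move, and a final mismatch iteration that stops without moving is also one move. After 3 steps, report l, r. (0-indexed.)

l=3, r=7

[0,10] '1'=='1' → l++,r--
[1,9] '3'=='3' → l++,r--
[2,8] '7'=='7' → l++,r--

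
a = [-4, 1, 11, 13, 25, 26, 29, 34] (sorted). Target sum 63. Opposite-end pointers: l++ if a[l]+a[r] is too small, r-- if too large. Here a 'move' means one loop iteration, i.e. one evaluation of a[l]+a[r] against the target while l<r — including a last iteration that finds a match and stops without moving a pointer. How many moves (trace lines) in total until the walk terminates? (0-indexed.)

l=0 r=7: -4+34=30 <63, l++
l=1 r=7: 1+34=35 <63, l++
l=2 r=7: 11+34=45 <63, l++
l=3 r=7: 13+34=47 <63, l++
l=4 r=7: 25+34=59 <63, l++
l=5 r=7: 26+34=60 <63, l++
l=6 r=7: 29+34=63, found

7 moves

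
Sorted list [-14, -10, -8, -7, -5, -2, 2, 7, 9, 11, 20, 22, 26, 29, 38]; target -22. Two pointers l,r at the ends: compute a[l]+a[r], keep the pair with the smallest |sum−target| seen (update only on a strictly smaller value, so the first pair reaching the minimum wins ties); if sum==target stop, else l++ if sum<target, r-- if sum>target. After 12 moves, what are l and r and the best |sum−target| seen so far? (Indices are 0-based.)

[0,14] -14+38=24 d=46 * → r--
[0,13] -14+29=15 d=37 * → r--
[0,12] -14+26=12 d=34 * → r--
[0,11] -14+22=8 d=30 * → r--
[0,10] -14+20=6 d=28 * → r--
[0,9] -14+11=-3 d=19 * → r--
[0,8] -14+9=-5 d=17 * → r--
[0,7] -14+7=-7 d=15 * → r--
[0,6] -14+2=-12 d=10 * → r--
[0,5] -14+-2=-16 d=6 * → r--
[0,4] -14+-5=-19 d=3 * → r--
[0,3] -14+-7=-21 d=1 * → r--

l=0, r=2, best |Δ|=1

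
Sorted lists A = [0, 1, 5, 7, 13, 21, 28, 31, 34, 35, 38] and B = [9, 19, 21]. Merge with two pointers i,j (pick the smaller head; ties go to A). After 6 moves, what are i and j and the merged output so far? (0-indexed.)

i=5, j=1, merged so far=[0, 1, 5, 7, 9, 13]

[i=0,j=0] A[i]=0<=B[j]=9 take 0 → i++
[i=1,j=0] A[i]=1<=B[j]=9 take 1 → i++
[i=2,j=0] A[i]=5<=B[j]=9 take 5 → i++
[i=3,j=0] A[i]=7<=B[j]=9 take 7 → i++
[i=4,j=0] A[i]=13>B[j]=9 take 9 → j++
[i=4,j=1] A[i]=13<=B[j]=19 take 13 → i++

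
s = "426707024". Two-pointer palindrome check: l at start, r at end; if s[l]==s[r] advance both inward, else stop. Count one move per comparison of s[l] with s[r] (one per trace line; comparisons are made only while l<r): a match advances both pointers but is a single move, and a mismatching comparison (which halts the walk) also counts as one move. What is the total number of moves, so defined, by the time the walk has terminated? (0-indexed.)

3 moves

l=0 r=8: '4'=='4', l++,r--
l=1 r=7: '2'=='2', l++,r--
l=2 r=6: '6'!='0', stop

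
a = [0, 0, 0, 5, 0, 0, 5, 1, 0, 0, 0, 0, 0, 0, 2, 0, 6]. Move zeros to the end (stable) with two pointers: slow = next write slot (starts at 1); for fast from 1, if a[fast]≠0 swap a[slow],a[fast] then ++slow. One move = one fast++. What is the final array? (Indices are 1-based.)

[5, 5, 1, 2, 6, 0, 0, 0, 0, 0, 0, 0, 0, 0, 0, 0, 0]

(s=1,f=1) a[fast]=0 → fast++
(s=1,f=2) a[fast]=0 → fast++
(s=1,f=3) a[fast]=0 → fast++
(s=1,f=4) a[fast]=5≠0 swap→a[1]=5 → slow++,fast++
(s=2,f=5) a[fast]=0 → fast++
(s=2,f=6) a[fast]=0 → fast++
(s=2,f=7) a[fast]=5≠0 swap→a[2]=5 → slow++,fast++
(s=3,f=8) a[fast]=1≠0 swap→a[3]=1 → slow++,fast++
(s=4,f=9) a[fast]=0 → fast++
(s=4,f=10) a[fast]=0 → fast++
(s=4,f=11) a[fast]=0 → fast++
(s=4,f=12) a[fast]=0 → fast++
(s=4,f=13) a[fast]=0 → fast++
(s=4,f=14) a[fast]=0 → fast++
(s=4,f=15) a[fast]=2≠0 swap→a[4]=2 → slow++,fast++
(s=5,f=16) a[fast]=0 → fast++
(s=5,f=17) a[fast]=6≠0 swap→a[5]=6 → slow++,fast++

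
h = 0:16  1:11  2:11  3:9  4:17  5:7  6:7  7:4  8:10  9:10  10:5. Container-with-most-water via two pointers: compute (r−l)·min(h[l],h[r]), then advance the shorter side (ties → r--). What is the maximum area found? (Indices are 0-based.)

max area = 90

[0,10] min(16,5)*10=50 best=50 * → r--
[0,9] min(16,10)*9=90 best=90 * → r--
[0,8] min(16,10)*8=80 best=90 → r--
[0,7] min(16,4)*7=28 best=90 → r--
[0,6] min(16,7)*6=42 best=90 → r--
[0,5] min(16,7)*5=35 best=90 → r--
[0,4] min(16,17)*4=64 best=90 → l++
[1,4] min(11,17)*3=33 best=90 → l++
[2,4] min(11,17)*2=22 best=90 → l++
[3,4] min(9,17)*1=9 best=90 → l++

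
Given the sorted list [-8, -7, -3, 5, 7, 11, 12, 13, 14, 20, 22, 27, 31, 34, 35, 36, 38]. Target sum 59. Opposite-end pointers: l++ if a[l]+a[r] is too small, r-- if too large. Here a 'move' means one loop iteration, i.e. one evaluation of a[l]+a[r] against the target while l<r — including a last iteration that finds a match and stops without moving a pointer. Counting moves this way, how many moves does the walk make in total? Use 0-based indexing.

l=0 r=16: -8+38=30 <59, l++
l=1 r=16: -7+38=31 <59, l++
l=2 r=16: -3+38=35 <59, l++
l=3 r=16: 5+38=43 <59, l++
l=4 r=16: 7+38=45 <59, l++
l=5 r=16: 11+38=49 <59, l++
l=6 r=16: 12+38=50 <59, l++
l=7 r=16: 13+38=51 <59, l++
l=8 r=16: 14+38=52 <59, l++
l=9 r=16: 20+38=58 <59, l++
l=10 r=16: 22+38=60 >59, r--
l=10 r=15: 22+36=58 <59, l++
l=11 r=15: 27+36=63 >59, r--
l=11 r=14: 27+35=62 >59, r--
l=11 r=13: 27+34=61 >59, r--
l=11 r=12: 27+31=58 <59, l++

16 moves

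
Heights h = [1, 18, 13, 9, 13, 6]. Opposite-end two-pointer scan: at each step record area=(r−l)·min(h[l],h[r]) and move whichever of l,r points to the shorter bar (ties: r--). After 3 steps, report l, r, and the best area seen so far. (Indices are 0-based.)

l=0 r=5: min(1,6)*5=5 best=5 *, l++
l=1 r=5: min(18,6)*4=24 best=24 *, r--
l=1 r=4: min(18,13)*3=39 best=39 *, r--

l=1, r=3, best area=39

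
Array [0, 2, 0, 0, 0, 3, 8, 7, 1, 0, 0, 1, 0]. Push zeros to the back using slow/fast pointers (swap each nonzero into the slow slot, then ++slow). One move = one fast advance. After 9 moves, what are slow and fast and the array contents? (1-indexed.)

slow=6, fast=10, a=[2, 3, 8, 7, 1, 0, 0, 0, 0, 0, 0, 1, 0]

slow=1 fast=1: a[fast]=0, fast++
slow=1 fast=2: a[fast]=2≠0 swap→a[1]=2, slow++,fast++
slow=2 fast=3: a[fast]=0, fast++
slow=2 fast=4: a[fast]=0, fast++
slow=2 fast=5: a[fast]=0, fast++
slow=2 fast=6: a[fast]=3≠0 swap→a[2]=3, slow++,fast++
slow=3 fast=7: a[fast]=8≠0 swap→a[3]=8, slow++,fast++
slow=4 fast=8: a[fast]=7≠0 swap→a[4]=7, slow++,fast++
slow=5 fast=9: a[fast]=1≠0 swap→a[5]=1, slow++,fast++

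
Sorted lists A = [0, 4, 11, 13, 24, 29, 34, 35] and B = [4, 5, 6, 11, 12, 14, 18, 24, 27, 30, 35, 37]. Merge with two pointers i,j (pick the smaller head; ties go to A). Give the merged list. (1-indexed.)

[i=1,j=1] A[i]=0<=B[j]=4 take 0 → i++
[i=2,j=1] A[i]=4<=B[j]=4 take 4 → i++
[i=3,j=1] A[i]=11>B[j]=4 take 4 → j++
[i=3,j=2] A[i]=11>B[j]=5 take 5 → j++
[i=3,j=3] A[i]=11>B[j]=6 take 6 → j++
[i=3,j=4] A[i]=11<=B[j]=11 take 11 → i++
[i=4,j=4] A[i]=13>B[j]=11 take 11 → j++
[i=4,j=5] A[i]=13>B[j]=12 take 12 → j++
[i=4,j=6] A[i]=13<=B[j]=14 take 13 → i++
[i=5,j=6] A[i]=24>B[j]=14 take 14 → j++
[i=5,j=7] A[i]=24>B[j]=18 take 18 → j++
[i=5,j=8] A[i]=24<=B[j]=24 take 24 → i++
[i=6,j=8] A[i]=29>B[j]=24 take 24 → j++
[i=6,j=9] A[i]=29>B[j]=27 take 27 → j++
[i=6,j=10] A[i]=29<=B[j]=30 take 29 → i++
[i=7,j=10] A[i]=34>B[j]=30 take 30 → j++
[i=7,j=11] A[i]=34<=B[j]=35 take 34 → i++
[i=8,j=11] A[i]=35<=B[j]=35 take 35 → i++
[i=9,j=11] A done, take B[j]=35 → j++
[i=9,j=12] A done, take B[j]=37 → j++

[0, 4, 4, 5, 6, 11, 11, 12, 13, 14, 18, 24, 24, 27, 29, 30, 34, 35, 35, 37]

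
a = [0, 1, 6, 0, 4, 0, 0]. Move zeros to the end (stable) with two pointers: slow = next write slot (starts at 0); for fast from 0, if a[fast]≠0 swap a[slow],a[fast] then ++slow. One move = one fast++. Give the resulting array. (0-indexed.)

[1, 6, 4, 0, 0, 0, 0]

slow=0 fast=0: a[fast]=0, fast++
slow=0 fast=1: a[fast]=1≠0 swap→a[0]=1, slow++,fast++
slow=1 fast=2: a[fast]=6≠0 swap→a[1]=6, slow++,fast++
slow=2 fast=3: a[fast]=0, fast++
slow=2 fast=4: a[fast]=4≠0 swap→a[2]=4, slow++,fast++
slow=3 fast=5: a[fast]=0, fast++
slow=3 fast=6: a[fast]=0, fast++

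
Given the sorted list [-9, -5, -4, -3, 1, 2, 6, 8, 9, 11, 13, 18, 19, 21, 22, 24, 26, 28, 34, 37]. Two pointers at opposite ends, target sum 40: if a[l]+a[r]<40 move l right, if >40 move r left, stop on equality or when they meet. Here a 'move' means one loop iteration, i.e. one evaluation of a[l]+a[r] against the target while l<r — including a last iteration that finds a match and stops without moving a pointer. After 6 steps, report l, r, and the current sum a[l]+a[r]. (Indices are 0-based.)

l=6, r=19, sum=43

l=0 r=19: -9+37=28 <40, l++
l=1 r=19: -5+37=32 <40, l++
l=2 r=19: -4+37=33 <40, l++
l=3 r=19: -3+37=34 <40, l++
l=4 r=19: 1+37=38 <40, l++
l=5 r=19: 2+37=39 <40, l++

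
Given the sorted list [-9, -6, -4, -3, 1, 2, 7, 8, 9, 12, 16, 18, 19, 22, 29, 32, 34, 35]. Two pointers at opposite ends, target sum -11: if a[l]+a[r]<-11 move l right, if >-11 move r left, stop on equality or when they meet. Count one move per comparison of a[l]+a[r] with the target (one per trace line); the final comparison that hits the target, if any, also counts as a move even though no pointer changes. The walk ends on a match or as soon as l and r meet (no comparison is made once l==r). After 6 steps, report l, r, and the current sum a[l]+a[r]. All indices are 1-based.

l=1 r=18: -9+35=26 >-11, r--
l=1 r=17: -9+34=25 >-11, r--
l=1 r=16: -9+32=23 >-11, r--
l=1 r=15: -9+29=20 >-11, r--
l=1 r=14: -9+22=13 >-11, r--
l=1 r=13: -9+19=10 >-11, r--

l=1, r=12, sum=9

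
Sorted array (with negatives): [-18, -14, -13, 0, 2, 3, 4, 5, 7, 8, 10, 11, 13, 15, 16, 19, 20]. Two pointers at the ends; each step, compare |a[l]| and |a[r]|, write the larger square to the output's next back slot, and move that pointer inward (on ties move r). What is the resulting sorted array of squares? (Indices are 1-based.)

l=1 r=17: |-18|<=|20| out[17]=400, r--
l=1 r=16: |-18|<=|19| out[16]=361, r--
l=1 r=15: |-18|>|16| out[15]=324, l++
l=2 r=15: |-14|<=|16| out[14]=256, r--
l=2 r=14: |-14|<=|15| out[13]=225, r--
l=2 r=13: |-14|>|13| out[12]=196, l++
l=3 r=13: |-13|<=|13| out[11]=169, r--
l=3 r=12: |-13|>|11| out[10]=169, l++
l=4 r=12: |0|<=|11| out[9]=121, r--
l=4 r=11: |0|<=|10| out[8]=100, r--
l=4 r=10: |0|<=|8| out[7]=64, r--
l=4 r=9: |0|<=|7| out[6]=49, r--
l=4 r=8: |0|<=|5| out[5]=25, r--
l=4 r=7: |0|<=|4| out[4]=16, r--
l=4 r=6: |0|<=|3| out[3]=9, r--
l=4 r=5: |0|<=|2| out[2]=4, r--
l=4 r=4: |0|<=|0| out[1]=0, r--

[0, 4, 9, 16, 25, 49, 64, 100, 121, 169, 169, 196, 225, 256, 324, 361, 400]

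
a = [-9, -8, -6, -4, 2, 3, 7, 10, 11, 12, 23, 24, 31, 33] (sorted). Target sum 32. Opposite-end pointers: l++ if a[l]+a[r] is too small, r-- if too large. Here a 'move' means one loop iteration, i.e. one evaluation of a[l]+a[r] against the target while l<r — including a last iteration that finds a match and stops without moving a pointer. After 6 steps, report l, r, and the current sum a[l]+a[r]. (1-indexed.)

l=5, r=12, sum=26

l=1 r=14: -9+33=24 <32, l++
l=2 r=14: -8+33=25 <32, l++
l=3 r=14: -6+33=27 <32, l++
l=4 r=14: -4+33=29 <32, l++
l=5 r=14: 2+33=35 >32, r--
l=5 r=13: 2+31=33 >32, r--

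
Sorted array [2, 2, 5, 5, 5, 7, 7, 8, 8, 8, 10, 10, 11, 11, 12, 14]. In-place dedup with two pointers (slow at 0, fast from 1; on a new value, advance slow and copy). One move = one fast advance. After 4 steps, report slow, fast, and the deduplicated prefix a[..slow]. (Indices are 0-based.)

slow=1, fast=5, prefix=[2, 5]

slow=0 fast=1: a[fast]=2=a[slow] dup, fast++
slow=0 fast=2: a[fast]=5≠a[slow]=2 write a[1]=5, slow++,fast++
slow=1 fast=3: a[fast]=5=a[slow] dup, fast++
slow=1 fast=4: a[fast]=5=a[slow] dup, fast++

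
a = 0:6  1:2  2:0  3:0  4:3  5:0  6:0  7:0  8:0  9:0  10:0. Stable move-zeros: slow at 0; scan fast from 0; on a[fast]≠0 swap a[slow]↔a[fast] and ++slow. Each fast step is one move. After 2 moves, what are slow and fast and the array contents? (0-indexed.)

slow=2, fast=2, a=[6, 2, 0, 0, 3, 0, 0, 0, 0, 0, 0]

slow=0 fast=0: a[fast]=6≠0 swap→a[0]=6, slow++,fast++
slow=1 fast=1: a[fast]=2≠0 swap→a[1]=2, slow++,fast++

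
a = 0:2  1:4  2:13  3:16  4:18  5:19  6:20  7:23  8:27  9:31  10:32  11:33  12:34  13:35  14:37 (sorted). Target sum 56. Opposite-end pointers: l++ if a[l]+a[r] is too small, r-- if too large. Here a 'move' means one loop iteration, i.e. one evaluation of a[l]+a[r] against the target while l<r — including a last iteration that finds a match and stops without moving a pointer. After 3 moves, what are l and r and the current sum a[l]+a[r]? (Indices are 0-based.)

[0,14] 2+37=39 <56 → l++
[1,14] 4+37=41 <56 → l++
[2,14] 13+37=50 <56 → l++

l=3, r=14, sum=53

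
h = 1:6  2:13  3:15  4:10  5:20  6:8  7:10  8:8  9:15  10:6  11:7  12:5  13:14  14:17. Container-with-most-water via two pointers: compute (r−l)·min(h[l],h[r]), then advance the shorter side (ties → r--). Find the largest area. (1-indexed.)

l=1 r=14: min(6,17)*13=78 best=78 *, l++
l=2 r=14: min(13,17)*12=156 best=156 *, l++
l=3 r=14: min(15,17)*11=165 best=165 *, l++
l=4 r=14: min(10,17)*10=100 best=165, l++
l=5 r=14: min(20,17)*9=153 best=165, r--
l=5 r=13: min(20,14)*8=112 best=165, r--
l=5 r=12: min(20,5)*7=35 best=165, r--
l=5 r=11: min(20,7)*6=42 best=165, r--
l=5 r=10: min(20,6)*5=30 best=165, r--
l=5 r=9: min(20,15)*4=60 best=165, r--
l=5 r=8: min(20,8)*3=24 best=165, r--
l=5 r=7: min(20,10)*2=20 best=165, r--
l=5 r=6: min(20,8)*1=8 best=165, r--

max area = 165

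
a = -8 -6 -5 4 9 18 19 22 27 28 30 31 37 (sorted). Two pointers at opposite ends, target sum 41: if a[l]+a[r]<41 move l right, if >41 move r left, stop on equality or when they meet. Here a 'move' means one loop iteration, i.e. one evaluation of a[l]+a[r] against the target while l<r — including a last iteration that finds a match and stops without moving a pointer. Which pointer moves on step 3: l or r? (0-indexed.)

l

l=0 r=12: -8+37=29 <41, l++
l=1 r=12: -6+37=31 <41, l++
l=2 r=12: -5+37=32 <41, l++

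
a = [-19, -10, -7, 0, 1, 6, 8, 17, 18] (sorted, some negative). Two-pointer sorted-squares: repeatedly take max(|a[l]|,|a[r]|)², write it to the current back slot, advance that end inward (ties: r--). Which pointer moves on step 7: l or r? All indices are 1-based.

l=1 r=9: |-19|>|18| out[9]=361, l++
l=2 r=9: |-10|<=|18| out[8]=324, r--
l=2 r=8: |-10|<=|17| out[7]=289, r--
l=2 r=7: |-10|>|8| out[6]=100, l++
l=3 r=7: |-7|<=|8| out[5]=64, r--
l=3 r=6: |-7|>|6| out[4]=49, l++
l=4 r=6: |0|<=|6| out[3]=36, r--

r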